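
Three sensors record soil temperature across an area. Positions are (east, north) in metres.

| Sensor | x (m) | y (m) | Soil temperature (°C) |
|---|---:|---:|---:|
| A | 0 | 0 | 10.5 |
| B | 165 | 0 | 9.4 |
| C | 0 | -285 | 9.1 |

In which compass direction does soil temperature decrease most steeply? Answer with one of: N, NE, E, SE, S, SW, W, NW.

∂T/∂x = (9.4 − 10.5) / (165 − 0) = -0.006667
∂T/∂y = (9.1 − 10.5) / (-285 − 0) = +0.004912
Steepest decrease is along −∇f = (+0.006667 E, -0.004912 N) → southeast.

SE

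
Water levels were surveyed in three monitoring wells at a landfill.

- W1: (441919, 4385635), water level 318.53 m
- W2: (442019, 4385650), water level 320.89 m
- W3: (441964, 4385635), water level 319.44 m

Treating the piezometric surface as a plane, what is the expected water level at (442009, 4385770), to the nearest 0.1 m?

With h = a·x + b·y + c and W1 as origin, the differences give:
  100·a + 15·b = +2.36
  45·a + 0·b = +0.91
Eliminate b (×0 and ×15, subtract): -675·a = -13.650 → a = ∂h/∂x = +0.02022
Back-substitute: b = ∂h/∂y = +0.02252.
h(442009, 4385770) = 318.53 + (+0.02022)·(90) + (+0.02252)·(135) = 318.53 +1.820 +3.040 = 323.390 m.

323.4 m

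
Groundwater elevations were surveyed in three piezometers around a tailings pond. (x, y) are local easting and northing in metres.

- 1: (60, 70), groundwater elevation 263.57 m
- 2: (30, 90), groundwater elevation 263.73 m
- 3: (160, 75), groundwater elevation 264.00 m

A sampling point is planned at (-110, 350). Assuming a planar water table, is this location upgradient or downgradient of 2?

With h = a·x + b·y + c and 1 as origin, the differences give:
  (-30)·a + 20·b = +0.16
  100·a + 5·b = +0.43
Eliminate b (×5 and ×20, subtract): -2150·a = -7.800 → a = ∂h/∂x = +0.003628
Back-substitute: b = ∂h/∂y = +0.01344.
Head at (-110, 350) = 263.57 + (+0.003628)·(-170) + (+0.01344)·(280) = 266.72 m.
That is higher than the 263.73 m at 2, so the point is upgradient.

upgradient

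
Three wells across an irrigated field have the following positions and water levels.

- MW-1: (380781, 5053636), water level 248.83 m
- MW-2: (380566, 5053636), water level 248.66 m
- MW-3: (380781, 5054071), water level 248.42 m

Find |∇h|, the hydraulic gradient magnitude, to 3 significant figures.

∂h/∂x = (248.66 − 248.83) / (380566 − 380781) = +0.0007907
∂h/∂y = (248.42 − 248.83) / (5054071 − 5053636) = -0.0009425
|∇h| = √(0.0007907² + -0.0009425²) = 0.00123

0.00123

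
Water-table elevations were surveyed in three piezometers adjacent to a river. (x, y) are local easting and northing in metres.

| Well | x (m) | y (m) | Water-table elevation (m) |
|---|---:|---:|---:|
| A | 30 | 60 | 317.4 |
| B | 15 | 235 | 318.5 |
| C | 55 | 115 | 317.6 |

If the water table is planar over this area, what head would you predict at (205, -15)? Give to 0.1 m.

316.1 m

Differences from A: to B (Δx, Δy, Δh) = (-15, 175, +1.1); to C = (25, 55, +0.2).
Solve a·Δx + b·Δy = Δh: det = (-15)·55 − 25·175 = -5200.
∂h/∂x = [(+1.1)·55 − (+0.2)·175] / -5200 = -0.004904
∂h/∂y = [(-15)·(+0.2) − 25·(+1.1)] / -5200 = +0.005865
h(205, -15) = 317.4 + (-0.004904)·(175) + (+0.005865)·(-75) = 317.4 -0.858 -0.440 = 316.102 m.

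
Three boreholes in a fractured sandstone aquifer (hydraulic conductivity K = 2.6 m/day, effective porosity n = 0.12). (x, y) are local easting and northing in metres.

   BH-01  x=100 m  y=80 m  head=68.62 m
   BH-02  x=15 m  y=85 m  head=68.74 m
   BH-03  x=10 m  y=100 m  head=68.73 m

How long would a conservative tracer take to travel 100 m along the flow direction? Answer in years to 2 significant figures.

6.7 years

Three-point gradient (reference BH-01): Δ to BH-02 = (-85, 5, +0.12), Δ to BH-03 = (-90, 20, +0.11).
∂h/∂x = -0.001480, ∂h/∂y = -0.001160 (det = -1250).
|∇h| = √(-0.001480² + -0.001160²) = 0.00188
Seepage velocity v = K·i/n = 2.6 × 0.00188 / 0.12 = 0.04073 m/day.
t = 100 / 0.04073 = 2455 days = 6.72 years.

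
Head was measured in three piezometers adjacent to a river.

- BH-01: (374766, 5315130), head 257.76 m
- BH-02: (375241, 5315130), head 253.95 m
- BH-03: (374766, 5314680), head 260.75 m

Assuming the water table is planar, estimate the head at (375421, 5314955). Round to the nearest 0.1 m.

253.7 m

∂h/∂x = (253.95 − 257.76) / (375241 − 374766) = -0.008021
∂h/∂y = (260.75 − 257.76) / (5314680 − 5315130) = -0.006644
h(375421, 5314955) = 257.76 + (-0.008021)·(655) + (-0.006644)·(-175) = 257.76 -5.254 +1.163 = 253.669 m.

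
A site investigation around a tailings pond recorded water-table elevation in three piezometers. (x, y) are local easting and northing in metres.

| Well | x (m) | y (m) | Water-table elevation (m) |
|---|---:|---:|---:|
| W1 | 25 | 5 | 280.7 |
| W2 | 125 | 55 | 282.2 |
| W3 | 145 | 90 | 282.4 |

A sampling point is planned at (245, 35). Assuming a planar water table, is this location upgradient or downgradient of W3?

Differences from W1: to W2 (Δx, Δy, Δh) = (100, 50, +1.5); to W3 = (120, 85, +1.7).
Solve a·Δx + b·Δy = Δh: det = 100·85 − 120·50 = 2500.
∂h/∂x = [(+1.5)·85 − (+1.7)·50] / 2500 = +0.01700
∂h/∂y = [100·(+1.7) − 120·(+1.5)] / 2500 = -0.004000
Head at (245, 35) = 280.7 + (+0.01700)·(220) + (-0.004000)·(30) = 284.32 m.
That is higher than the 282.4 m at W3, so the point is upgradient.

upgradient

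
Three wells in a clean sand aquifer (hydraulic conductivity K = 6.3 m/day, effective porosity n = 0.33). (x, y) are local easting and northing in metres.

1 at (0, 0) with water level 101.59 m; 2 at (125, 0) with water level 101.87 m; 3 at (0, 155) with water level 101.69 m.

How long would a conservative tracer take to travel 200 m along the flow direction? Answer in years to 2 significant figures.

12 years

∂h/∂x = (101.87 − 101.59) / (125 − 0) = +0.002240
∂h/∂y = (101.69 − 101.59) / (155 − 0) = +0.0006452
|∇h| = √(0.002240² + 0.0006452²) = 0.002331
Seepage velocity v = K·i/n = 6.3 × 0.002331 / 0.33 = 0.0445 m/day.
t = 200 / 0.0445 = 4494 days = 12.3 years.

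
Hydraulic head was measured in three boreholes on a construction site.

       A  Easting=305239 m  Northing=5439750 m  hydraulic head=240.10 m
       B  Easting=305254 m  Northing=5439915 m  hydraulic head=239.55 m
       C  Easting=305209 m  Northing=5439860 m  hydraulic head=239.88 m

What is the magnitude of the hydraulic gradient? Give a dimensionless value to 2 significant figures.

With h = a·x + b·y + c and A as origin, the differences give:
  15·a + 165·b = -0.55
  (-30)·a + 110·b = -0.22
Eliminate b (×110 and ×165, subtract): 6600·a = -24.200 → a = ∂h/∂x = -0.003667
Back-substitute: b = ∂h/∂y = -0.003000.
|∇h| = √(-0.003667² + -0.003000²) = 0.004738

0.0047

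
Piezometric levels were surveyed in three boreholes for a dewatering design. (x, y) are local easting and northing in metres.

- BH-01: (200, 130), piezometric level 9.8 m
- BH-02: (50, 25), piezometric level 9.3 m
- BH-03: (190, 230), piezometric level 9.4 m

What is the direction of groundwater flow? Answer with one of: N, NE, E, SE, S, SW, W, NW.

Three-point gradient (reference BH-01): Δ to BH-02 = (-150, -105, -0.5), Δ to BH-03 = (-10, 100, -0.4).
∂h/∂x = +0.005732, ∂h/∂y = -0.003427 (det = -16050).
Flow = −∇h = (-0.005732 east, +0.003427 north), which points northwest.

NW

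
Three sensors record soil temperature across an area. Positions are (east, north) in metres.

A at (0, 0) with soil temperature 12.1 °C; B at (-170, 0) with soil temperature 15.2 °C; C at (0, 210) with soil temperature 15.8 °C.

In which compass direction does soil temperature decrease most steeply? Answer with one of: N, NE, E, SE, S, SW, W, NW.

∂T/∂x = (15.2 − 12.1) / (-170 − 0) = -0.01824
∂T/∂y = (15.8 − 12.1) / (210 − 0) = +0.01762
Steepest decrease is along −∇f = (+0.01824 E, -0.01762 N) → southeast.

SE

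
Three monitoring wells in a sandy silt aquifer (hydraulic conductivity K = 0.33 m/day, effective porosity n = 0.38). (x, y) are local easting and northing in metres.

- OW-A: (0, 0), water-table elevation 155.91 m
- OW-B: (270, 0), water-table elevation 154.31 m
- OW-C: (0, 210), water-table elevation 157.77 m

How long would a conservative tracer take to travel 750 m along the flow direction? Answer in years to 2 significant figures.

∂h/∂x = (154.31 − 155.91) / (270 − 0) = -0.005926
∂h/∂y = (157.77 − 155.91) / (210 − 0) = +0.008857
|∇h| = √(-0.005926² + 0.008857²) = 0.01066
Seepage velocity v = K·i/n = 0.33 × 0.01066 / 0.38 = 0.009257 m/day.
t = 750 / 0.009257 = 8.102e+04 days = 222 years.

220 years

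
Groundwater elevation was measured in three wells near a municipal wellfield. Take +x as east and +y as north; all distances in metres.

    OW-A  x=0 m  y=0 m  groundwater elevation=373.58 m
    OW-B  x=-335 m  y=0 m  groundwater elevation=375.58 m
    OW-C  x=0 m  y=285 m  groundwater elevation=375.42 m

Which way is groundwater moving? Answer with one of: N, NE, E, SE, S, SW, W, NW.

SE

∂h/∂x = (375.58 − 373.58) / (-335 − 0) = -0.005970
∂h/∂y = (375.42 − 373.58) / (285 − 0) = +0.006456
Flow = −∇h = (+0.005970 east, -0.006456 north), which points southeast.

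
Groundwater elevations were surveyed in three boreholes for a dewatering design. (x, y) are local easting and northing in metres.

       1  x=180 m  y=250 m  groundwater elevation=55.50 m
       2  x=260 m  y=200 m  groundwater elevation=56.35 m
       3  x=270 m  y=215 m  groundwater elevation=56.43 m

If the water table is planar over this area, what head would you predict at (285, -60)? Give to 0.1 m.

56.9 m

Taking 1 as reference: 2−1 = (80, -50, +0.85); 3−1 = (90, -35, +0.93).
Solve a·Δx + b·Δy = Δh: det = 80·(-35) − 90·(-50) = 1700.
∂h/∂x = [(+0.85)·(-35) − (+0.93)·(-50)] / 1700 = +0.009853
∂h/∂y = [80·(+0.93) − 90·(+0.85)] / 1700 = -0.001235
h(285, -60) = 55.50 + (+0.009853)·(105) + (-0.001235)·(-310) = 55.50 +1.035 +0.383 = 56.918 m.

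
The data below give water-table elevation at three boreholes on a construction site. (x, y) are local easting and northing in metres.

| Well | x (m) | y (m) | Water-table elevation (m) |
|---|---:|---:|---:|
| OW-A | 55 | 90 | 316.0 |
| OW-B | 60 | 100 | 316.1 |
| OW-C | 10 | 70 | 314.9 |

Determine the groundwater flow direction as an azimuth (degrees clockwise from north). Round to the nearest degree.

Taking OW-A as reference: OW-B−OW-A = (5, 10, +0.1); OW-C−OW-A = (-45, -20, -1.1).
Determinant of the coordinate differences = 5·(-20) − (-45)·10 = 350.
∂h/∂x = [(+0.1)·(-20) − (-1.1)·10] / 350 = +0.02571
∂h/∂y = [5·(-1.1) − (-45)·(+0.1)] / 350 = -0.002857
Flow direction (−∇h) has components (-0.02571 E, +0.002857 N).
Azimuth = atan2(E, N) = atan2(-0.02571, +0.002857) = 276.3° ≈ 276°.

276°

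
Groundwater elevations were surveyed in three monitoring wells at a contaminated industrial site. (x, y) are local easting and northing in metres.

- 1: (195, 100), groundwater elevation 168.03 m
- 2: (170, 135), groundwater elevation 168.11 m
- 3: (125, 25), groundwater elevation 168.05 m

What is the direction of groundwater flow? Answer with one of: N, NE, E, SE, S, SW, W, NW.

SE

With h = a·x + b·y + c and 1 as origin, the differences give:
  (-25)·a + 35·b = +0.08
  (-70)·a + (-75)·b = +0.02
Eliminate b (×(-75) and ×35, subtract): 4325·a = -6.700 → a = ∂h/∂x = -0.001549
Back-substitute: b = ∂h/∂y = +0.001179.
Flow = −∇h = (+0.001549 east, -0.001179 north), which points southeast.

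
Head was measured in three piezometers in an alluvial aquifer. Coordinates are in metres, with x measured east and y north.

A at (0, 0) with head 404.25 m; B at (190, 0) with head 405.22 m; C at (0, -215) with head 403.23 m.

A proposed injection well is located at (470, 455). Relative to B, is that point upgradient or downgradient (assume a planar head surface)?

∂h/∂x = (405.22 − 404.25) / (190 − 0) = +0.005105
∂h/∂y = (403.23 − 404.25) / (-215 − 0) = +0.004744
Head at (470, 455) = 404.25 + (+0.005105)·(470) + (+0.004744)·(455) = 408.81 m.
That is higher than the 405.22 m at B, so the point is upgradient.

upgradient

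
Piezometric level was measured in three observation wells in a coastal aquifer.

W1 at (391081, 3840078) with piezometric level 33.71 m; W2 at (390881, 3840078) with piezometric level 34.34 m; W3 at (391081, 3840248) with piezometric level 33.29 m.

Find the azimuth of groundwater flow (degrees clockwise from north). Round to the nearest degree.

052°

∂h/∂x = (34.34 − 33.71) / (390881 − 391081) = -0.003150
∂h/∂y = (33.29 − 33.71) / (3840248 − 3840078) = -0.002471
Flow direction (−∇h) has components (+0.003150 E, +0.002471 N).
Azimuth = atan2(E, N) = atan2(+0.003150, +0.002471) = 51.9° ≈ 052°.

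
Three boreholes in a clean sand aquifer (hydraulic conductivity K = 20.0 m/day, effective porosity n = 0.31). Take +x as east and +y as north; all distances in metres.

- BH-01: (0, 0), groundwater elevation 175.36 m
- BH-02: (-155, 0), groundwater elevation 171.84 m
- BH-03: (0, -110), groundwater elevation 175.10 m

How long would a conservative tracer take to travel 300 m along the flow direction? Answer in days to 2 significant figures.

∂h/∂x = (171.84 − 175.36) / (-155 − 0) = +0.02271
∂h/∂y = (175.10 − 175.36) / (-110 − 0) = +0.002364
|∇h| = √(0.02271² + 0.002364²) = 0.02283
Seepage velocity v = K·i/n = 20.0 × 0.02283 / 0.31 = 1.473 m/day.
t = 300 / 1.473 = 203.7 days.

200 days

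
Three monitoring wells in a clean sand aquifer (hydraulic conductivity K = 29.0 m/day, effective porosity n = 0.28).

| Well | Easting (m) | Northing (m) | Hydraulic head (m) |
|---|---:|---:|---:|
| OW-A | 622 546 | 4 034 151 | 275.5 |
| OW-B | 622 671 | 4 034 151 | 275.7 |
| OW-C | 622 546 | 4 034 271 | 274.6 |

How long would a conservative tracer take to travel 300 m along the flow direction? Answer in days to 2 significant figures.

∂h/∂x = (275.7 − 275.5) / (622671 − 622546) = +0.001600
∂h/∂y = (274.6 − 275.5) / (4034271 − 4034151) = -0.007500
|∇h| = √(0.001600² + -0.007500²) = 0.007669
Seepage velocity v = K·i/n = 29.0 × 0.007669 / 0.28 = 0.7943 m/day.
t = 300 / 0.7943 = 377.7 days.

380 days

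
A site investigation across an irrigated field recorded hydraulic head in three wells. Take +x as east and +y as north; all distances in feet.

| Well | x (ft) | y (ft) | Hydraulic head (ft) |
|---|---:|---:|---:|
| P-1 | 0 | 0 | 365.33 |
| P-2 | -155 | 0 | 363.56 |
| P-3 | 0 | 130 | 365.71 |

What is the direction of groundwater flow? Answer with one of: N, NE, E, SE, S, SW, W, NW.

W

∂h/∂x = (363.56 − 365.33) / (-155 − 0) = +0.01142
∂h/∂y = (365.71 − 365.33) / (130 − 0) = +0.002923
Flow = −∇h = (-0.01142 east, -0.002923 north), which points west.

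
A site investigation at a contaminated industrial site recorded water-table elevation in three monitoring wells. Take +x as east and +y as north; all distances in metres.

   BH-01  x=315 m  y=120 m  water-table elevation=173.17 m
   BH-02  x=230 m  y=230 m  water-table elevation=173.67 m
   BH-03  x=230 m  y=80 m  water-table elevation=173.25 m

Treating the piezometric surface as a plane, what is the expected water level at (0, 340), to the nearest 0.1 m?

With h = a·x + b·y + c and BH-01 as origin, the differences give:
  (-85)·a + 110·b = +0.50
  (-85)·a + (-40)·b = +0.08
Eliminate b (×(-40) and ×110, subtract): 12750·a = -28.800 → a = ∂h/∂x = -0.002259
Back-substitute: b = ∂h/∂y = +0.002800.
h(0, 340) = 173.17 + (-0.002259)·(-315) + (+0.002800)·(220) = 173.17 +0.712 +0.616 = 174.498 m.

174.5 m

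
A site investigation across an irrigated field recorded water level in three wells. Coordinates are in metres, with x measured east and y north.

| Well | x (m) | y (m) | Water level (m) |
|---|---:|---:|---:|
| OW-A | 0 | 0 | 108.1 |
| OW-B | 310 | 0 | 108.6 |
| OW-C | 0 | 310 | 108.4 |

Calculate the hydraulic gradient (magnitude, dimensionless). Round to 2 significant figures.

0.0019

∂h/∂x = (108.6 − 108.1) / (310 − 0) = +0.001613
∂h/∂y = (108.4 − 108.1) / (310 − 0) = +0.0009677
|∇h| = √(0.001613² + 0.0009677²) = 0.001881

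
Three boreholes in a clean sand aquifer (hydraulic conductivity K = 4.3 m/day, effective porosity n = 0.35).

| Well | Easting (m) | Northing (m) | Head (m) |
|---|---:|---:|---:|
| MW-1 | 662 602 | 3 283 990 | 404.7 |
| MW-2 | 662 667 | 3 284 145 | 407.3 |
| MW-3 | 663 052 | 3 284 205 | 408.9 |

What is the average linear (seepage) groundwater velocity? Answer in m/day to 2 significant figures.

0.20 m/day

With h = a·x + b·y + c and MW-1 as origin, the differences give:
  65·a + 155·b = +2.6
  450·a + 215·b = +4.2
Eliminate b (×215 and ×155, subtract): -55775·a = -92.00 → a = ∂h/∂x = +0.001649
Back-substitute: b = ∂h/∂y = +0.01608.
|∇h| = √(0.001649² + 0.01608²) = 0.01616
Seepage velocity v = K·i/n = 4.3 × 0.01616 / 0.35 = 0.1985 m/day.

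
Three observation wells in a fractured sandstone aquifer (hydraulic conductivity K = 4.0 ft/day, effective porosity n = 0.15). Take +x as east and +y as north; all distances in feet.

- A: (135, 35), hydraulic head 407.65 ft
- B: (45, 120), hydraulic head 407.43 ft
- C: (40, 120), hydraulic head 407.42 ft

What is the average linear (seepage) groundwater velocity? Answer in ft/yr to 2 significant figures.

20 ft/yr

Three-point gradient (reference A): Δ to B = (-90, 85, -0.22), Δ to C = (-95, 85, -0.23).
∂h/∂x = +0.002000, ∂h/∂y = -0.0004706 (det = 425).
|∇h| = √(0.002000² + -0.0004706²) = 0.002055
Seepage velocity v = K·i/n = 4.0 × 0.002055 / 0.15 = 0.0548 ft/day = 20.02 ft/yr.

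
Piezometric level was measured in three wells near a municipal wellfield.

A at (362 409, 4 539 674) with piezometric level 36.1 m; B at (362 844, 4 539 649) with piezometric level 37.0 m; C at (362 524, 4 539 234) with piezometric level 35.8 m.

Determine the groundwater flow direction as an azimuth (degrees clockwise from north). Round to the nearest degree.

240°

Taking A as reference: B−A = (435, -25, +0.9); C−A = (115, -440, -0.3).
Solve a·Δx + b·Δy = Δh: det = 435·(-440) − 115·(-25) = -188525.
∂h/∂x = [(+0.9)·(-440) − (-0.3)·(-25)] / -188525 = +0.002140
∂h/∂y = [435·(-0.3) − 115·(+0.9)] / -188525 = +0.001241
Flow direction (−∇h) has components (-0.002140 E, -0.001241 N).
Azimuth = atan2(E, N) = atan2(-0.002140, -0.001241) = 239.9° ≈ 240°.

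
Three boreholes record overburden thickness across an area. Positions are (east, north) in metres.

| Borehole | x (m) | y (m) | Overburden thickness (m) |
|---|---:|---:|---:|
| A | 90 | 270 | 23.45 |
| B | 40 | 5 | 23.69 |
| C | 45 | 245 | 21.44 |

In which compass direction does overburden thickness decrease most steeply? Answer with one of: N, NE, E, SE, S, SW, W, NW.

Taking A as reference: B−A = (-50, -265, +0.24); C−A = (-45, -25, -2.01).
Solve a·Δx + b·Δy = Δd: det = (-50)·(-25) − (-45)·(-265) = -10675.
∂d/∂x = [(+0.24)·(-25) − (-2.01)·(-265)] / -10675 = +0.05046
∂d/∂y = [(-50)·(-2.01) − (-45)·(+0.24)] / -10675 = -0.01043
Steepest decrease is along −∇f = (-0.05046 E, +0.01043 N) → west.

W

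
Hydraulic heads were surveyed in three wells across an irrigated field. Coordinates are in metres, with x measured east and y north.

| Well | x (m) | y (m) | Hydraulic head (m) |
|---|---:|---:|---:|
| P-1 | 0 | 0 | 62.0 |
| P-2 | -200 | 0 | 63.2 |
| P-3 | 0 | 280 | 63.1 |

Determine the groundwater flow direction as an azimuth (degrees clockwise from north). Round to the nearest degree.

∂h/∂x = (63.2 − 62.0) / (-200 − 0) = -0.006000
∂h/∂y = (63.1 − 62.0) / (280 − 0) = +0.003929
Flow direction (−∇h) has components (+0.006000 E, -0.003929 N).
Azimuth = atan2(E, N) = atan2(+0.006000, -0.003929) = 123.2° ≈ 123°.

123°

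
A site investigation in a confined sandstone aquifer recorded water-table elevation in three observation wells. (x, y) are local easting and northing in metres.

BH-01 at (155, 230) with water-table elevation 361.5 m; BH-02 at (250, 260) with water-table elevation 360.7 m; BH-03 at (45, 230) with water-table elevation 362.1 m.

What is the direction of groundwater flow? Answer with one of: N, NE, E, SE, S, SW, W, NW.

Differences from BH-01: to BH-02 (Δx, Δy, Δh) = (95, 30, -0.8); to BH-03 = (-110, 0, +0.6).
Determinant of the coordinate differences = 95·0 − (-110)·30 = 3300.
∂h/∂x = [(-0.8)·0 − (+0.6)·30] / 3300 = -0.005455
∂h/∂y = [95·(+0.6) − (-110)·(-0.8)] / 3300 = -0.009394
Flow = −∇h = (+0.005455 east, +0.009394 north), which points northeast.

NE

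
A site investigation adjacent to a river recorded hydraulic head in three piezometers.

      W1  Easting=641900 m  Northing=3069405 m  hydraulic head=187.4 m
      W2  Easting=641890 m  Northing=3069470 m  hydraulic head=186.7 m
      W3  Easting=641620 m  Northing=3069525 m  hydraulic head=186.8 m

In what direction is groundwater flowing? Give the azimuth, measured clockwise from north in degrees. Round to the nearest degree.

Differences from W1: to W2 (Δx, Δy, Δh) = (-10, 65, -0.7); to W3 = (-280, 120, -0.6).
Solve a·Δx + b·Δy = Δh: det = (-10)·120 − (-280)·65 = 17000.
∂h/∂x = [(-0.7)·120 − (-0.6)·65] / 17000 = -0.002647
∂h/∂y = [(-10)·(-0.6) − (-280)·(-0.7)] / 17000 = -0.01118
Flow direction (−∇h) has components (+0.002647 E, +0.01118 N).
Azimuth = atan2(E, N) = atan2(+0.002647, +0.01118) = 13.3° ≈ 013°.

013°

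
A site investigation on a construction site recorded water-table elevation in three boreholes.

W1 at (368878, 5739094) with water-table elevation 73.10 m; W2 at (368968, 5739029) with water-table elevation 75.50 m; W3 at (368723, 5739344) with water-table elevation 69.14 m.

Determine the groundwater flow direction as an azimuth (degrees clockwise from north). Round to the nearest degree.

Taking W1 as reference: W2−W1 = (90, -65, +2.40); W3−W1 = (-155, 250, -3.96).
Determinant of the coordinate differences = 90·250 − (-155)·(-65) = 12425.
∂h/∂x = [(+2.40)·250 − (-3.96)·(-65)] / 12425 = +0.02757
∂h/∂y = [90·(-3.96) − (-155)·(+2.40)] / 12425 = +0.001256
Flow direction (−∇h) has components (-0.02757 E, -0.001256 N).
Azimuth = atan2(E, N) = atan2(-0.02757, -0.001256) = 267.4° ≈ 267°.

267°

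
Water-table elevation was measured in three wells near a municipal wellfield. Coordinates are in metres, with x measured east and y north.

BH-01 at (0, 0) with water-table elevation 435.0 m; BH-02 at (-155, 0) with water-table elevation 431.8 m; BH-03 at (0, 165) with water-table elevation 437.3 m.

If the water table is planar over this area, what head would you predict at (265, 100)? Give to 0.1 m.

441.9 m

∂h/∂x = (431.8 − 435.0) / (-155 − 0) = +0.02065
∂h/∂y = (437.3 − 435.0) / (165 − 0) = +0.01394
h(265, 100) = 435.0 + (+0.02065)·(265) + (+0.01394)·(100) = 435.0 +5.471 +1.394 = 441.865 m.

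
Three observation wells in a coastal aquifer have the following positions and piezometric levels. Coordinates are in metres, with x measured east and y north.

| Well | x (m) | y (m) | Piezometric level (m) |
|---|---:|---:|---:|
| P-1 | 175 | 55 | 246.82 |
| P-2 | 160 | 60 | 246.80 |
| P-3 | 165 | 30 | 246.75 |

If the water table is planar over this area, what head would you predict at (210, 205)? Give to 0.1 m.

With h = a·x + b·y + c and P-1 as origin, the differences give:
  (-15)·a + 5·b = -0.02
  (-10)·a + (-25)·b = -0.07
Eliminate b (×(-25) and ×5, subtract): 425·a = 0.850 → a = ∂h/∂x = +0.002000
Back-substitute: b = ∂h/∂y = +0.002000.
h(210, 205) = 246.82 + (+0.002000)·(35) + (+0.002000)·(150) = 246.82 +0.070 +0.300 = 247.190 m.

247.2 m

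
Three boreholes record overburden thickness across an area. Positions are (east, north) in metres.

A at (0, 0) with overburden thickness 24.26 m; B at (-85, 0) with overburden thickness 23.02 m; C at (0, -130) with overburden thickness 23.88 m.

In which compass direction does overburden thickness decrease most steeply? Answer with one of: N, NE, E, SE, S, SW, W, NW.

W

∂d/∂x = (23.02 − 24.26) / (-85 − 0) = +0.01459
∂d/∂y = (23.88 − 24.26) / (-130 − 0) = +0.002923
Steepest decrease is along −∇f = (-0.01459 E, -0.002923 N) → west.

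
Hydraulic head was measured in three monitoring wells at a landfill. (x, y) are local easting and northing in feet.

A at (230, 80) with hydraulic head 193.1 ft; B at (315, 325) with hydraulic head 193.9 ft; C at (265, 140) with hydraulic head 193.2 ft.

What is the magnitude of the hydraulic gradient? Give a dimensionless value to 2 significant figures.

0.0088

With h = a·x + b·y + c and A as origin, the differences give:
  85·a + 245·b = +0.8
  35·a + 60·b = +0.1
Eliminate b (×60 and ×245, subtract): -3475·a = 23.50 → a = ∂h/∂x = -0.006763
Back-substitute: b = ∂h/∂y = +0.005612.
|∇h| = √(-0.006763² + 0.005612²) = 0.008788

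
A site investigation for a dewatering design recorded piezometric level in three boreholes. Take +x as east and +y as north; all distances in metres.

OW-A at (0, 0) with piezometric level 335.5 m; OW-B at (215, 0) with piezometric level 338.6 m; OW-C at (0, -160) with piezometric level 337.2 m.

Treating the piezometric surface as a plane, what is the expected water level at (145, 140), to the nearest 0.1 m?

∂h/∂x = (338.6 − 335.5) / (215 − 0) = +0.01442
∂h/∂y = (337.2 − 335.5) / (-160 − 0) = -0.01062
h(145, 140) = 335.5 + (+0.01442)·(145) + (-0.01062)·(140) = 335.5 +2.091 -1.487 = 336.103 m.

336.1 m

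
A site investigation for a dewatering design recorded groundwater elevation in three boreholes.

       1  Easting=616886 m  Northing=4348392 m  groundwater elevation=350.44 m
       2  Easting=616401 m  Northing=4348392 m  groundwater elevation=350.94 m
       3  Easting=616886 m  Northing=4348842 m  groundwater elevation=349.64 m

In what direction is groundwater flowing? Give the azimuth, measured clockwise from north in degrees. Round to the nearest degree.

∂h/∂x = (350.94 − 350.44) / (616401 − 616886) = -0.001031
∂h/∂y = (349.64 − 350.44) / (4348842 − 4348392) = -0.001778
Flow direction (−∇h) has components (+0.001031 E, +0.001778 N).
Azimuth = atan2(E, N) = atan2(+0.001031, +0.001778) = 30.1° ≈ 030°.

030°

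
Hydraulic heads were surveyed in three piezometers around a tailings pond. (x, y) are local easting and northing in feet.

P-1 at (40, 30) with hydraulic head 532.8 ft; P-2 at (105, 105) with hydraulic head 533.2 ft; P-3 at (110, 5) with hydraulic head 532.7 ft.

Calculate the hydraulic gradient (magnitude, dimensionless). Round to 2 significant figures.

Taking P-1 as reference: P-2−P-1 = (65, 75, +0.4); P-3−P-1 = (70, -25, -0.1).
Determinant of the coordinate differences = 65·(-25) − 70·75 = -6875.
∂h/∂x = [(+0.4)·(-25) − (-0.1)·75] / -6875 = +0.0003636
∂h/∂y = [65·(-0.1) − 70·(+0.4)] / -6875 = +0.005018
|∇h| = √(0.0003636² + 0.005018²) = 0.005031

0.0050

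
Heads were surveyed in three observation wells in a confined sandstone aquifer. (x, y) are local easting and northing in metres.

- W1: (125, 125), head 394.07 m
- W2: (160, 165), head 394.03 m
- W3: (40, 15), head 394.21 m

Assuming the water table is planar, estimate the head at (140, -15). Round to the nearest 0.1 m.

394.6 m

With h = a·x + b·y + c and W1 as origin, the differences give:
  35·a + 40·b = -0.04
  (-85)·a + (-110)·b = +0.14
Eliminate b (×(-110) and ×40, subtract): -450·a = -1.200 → a = ∂h/∂x = +0.002667
Back-substitute: b = ∂h/∂y = -0.003333.
h(140, -15) = 394.07 + (+0.002667)·(15) + (-0.003333)·(-140) = 394.07 +0.040 +0.467 = 394.577 m.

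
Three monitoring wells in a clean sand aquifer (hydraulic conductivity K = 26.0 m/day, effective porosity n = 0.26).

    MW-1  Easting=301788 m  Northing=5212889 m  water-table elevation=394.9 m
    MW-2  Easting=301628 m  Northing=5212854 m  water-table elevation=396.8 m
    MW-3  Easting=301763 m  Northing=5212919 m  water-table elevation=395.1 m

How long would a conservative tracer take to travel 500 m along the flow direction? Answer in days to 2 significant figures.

430 days

Differences from MW-1: to MW-2 (Δx, Δy, Δh) = (-160, -35, +1.9); to MW-3 = (-25, 30, +0.2).
Determinant of the coordinate differences = (-160)·30 − (-25)·(-35) = -5675.
∂h/∂x = [(+1.9)·30 − (+0.2)·(-35)] / -5675 = -0.01128
∂h/∂y = [(-160)·(+0.2) − (-25)·(+1.9)] / -5675 = -0.002731
|∇h| = √(-0.01128² + -0.002731²) = 0.01161
Seepage velocity v = K·i/n = 26.0 × 0.01161 / 0.26 = 1.161 m/day.
t = 500 / 1.161 = 430.7 days.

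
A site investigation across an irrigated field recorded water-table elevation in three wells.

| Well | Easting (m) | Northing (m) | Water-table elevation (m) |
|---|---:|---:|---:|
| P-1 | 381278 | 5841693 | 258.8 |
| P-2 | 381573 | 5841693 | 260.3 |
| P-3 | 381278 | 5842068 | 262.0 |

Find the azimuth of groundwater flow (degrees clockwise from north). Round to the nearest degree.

∂h/∂x = (260.3 − 258.8) / (381573 − 381278) = +0.005085
∂h/∂y = (262.0 − 258.8) / (5842068 − 5841693) = +0.008533
Flow direction (−∇h) has components (-0.005085 E, -0.008533 N).
Azimuth = atan2(E, N) = atan2(-0.005085, -0.008533) = 210.8° ≈ 211°.

211°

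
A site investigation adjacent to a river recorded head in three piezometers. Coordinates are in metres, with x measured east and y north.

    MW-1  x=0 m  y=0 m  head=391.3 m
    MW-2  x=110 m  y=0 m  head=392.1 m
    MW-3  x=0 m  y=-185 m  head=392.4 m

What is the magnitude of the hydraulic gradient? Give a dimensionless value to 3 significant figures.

∂h/∂x = (392.1 − 391.3) / (110 − 0) = +0.007273
∂h/∂y = (392.4 − 391.3) / (-185 − 0) = -0.005946
|∇h| = √(0.007273² + -0.005946²) = 0.009394

0.00939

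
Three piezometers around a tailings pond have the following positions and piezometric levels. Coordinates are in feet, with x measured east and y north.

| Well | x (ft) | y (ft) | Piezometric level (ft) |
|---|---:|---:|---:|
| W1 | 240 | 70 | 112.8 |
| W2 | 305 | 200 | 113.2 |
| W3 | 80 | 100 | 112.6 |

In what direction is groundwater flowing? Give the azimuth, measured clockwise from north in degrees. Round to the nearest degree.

With h = a·x + b·y + c and W1 as origin, the differences give:
  65·a + 130·b = +0.4
  (-160)·a + 30·b = -0.2
Eliminate b (×30 and ×130, subtract): 22750·a = 38.00 → a = ∂h/∂x = +0.001670
Back-substitute: b = ∂h/∂y = +0.002242.
Flow direction (−∇h) has components (-0.001670 E, -0.002242 N).
Azimuth = atan2(E, N) = atan2(-0.001670, -0.002242) = 216.7° ≈ 217°.

217°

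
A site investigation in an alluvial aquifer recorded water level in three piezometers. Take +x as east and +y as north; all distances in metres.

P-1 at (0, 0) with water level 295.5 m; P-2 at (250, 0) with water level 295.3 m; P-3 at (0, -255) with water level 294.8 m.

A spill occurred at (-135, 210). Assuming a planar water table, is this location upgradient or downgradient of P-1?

upgradient

∂h/∂x = (295.3 − 295.5) / (250 − 0) = -0.0008000
∂h/∂y = (294.8 − 295.5) / (-255 − 0) = +0.002745
Head at (-135, 210) = 295.5 + (-0.0008000)·(-135) + (+0.002745)·(210) = 296.18 m.
That is higher than the 295.5 m at P-1, so the point is upgradient.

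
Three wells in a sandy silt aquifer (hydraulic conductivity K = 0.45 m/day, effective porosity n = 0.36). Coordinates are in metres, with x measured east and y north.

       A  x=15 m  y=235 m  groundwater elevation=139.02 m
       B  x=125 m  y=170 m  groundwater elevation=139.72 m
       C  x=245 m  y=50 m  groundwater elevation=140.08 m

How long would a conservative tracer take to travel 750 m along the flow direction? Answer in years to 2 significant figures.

120 years

With h = a·x + b·y + c and A as origin, the differences give:
  110·a + (-65)·b = +0.70
  230·a + (-185)·b = +1.06
Eliminate b (×(-185) and ×(-65), subtract): -5400·a = -60.600 → a = ∂h/∂x = +0.01122
Back-substitute: b = ∂h/∂y = +0.008222.
|∇h| = √(0.01122² + 0.008222²) = 0.01391
Seepage velocity v = K·i/n = 0.45 × 0.01391 / 0.36 = 0.01739 m/day.
t = 750 / 0.01739 = 4.313e+04 days = 118 years.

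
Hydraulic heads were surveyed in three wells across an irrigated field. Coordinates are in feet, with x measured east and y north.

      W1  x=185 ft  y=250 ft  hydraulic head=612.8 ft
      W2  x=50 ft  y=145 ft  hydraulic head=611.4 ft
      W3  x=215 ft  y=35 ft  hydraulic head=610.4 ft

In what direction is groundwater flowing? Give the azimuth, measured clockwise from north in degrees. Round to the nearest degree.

188°

Differences from W1: to W2 (Δx, Δy, Δh) = (-135, -105, -1.4); to W3 = (30, -215, -2.4).
Solve a·Δx + b·Δy = Δh: det = (-135)·(-215) − 30·(-105) = 32175.
∂h/∂x = [(-1.4)·(-215) − (-2.4)·(-105)] / 32175 = +0.001523
∂h/∂y = [(-135)·(-2.4) − 30·(-1.4)] / 32175 = +0.01138
Flow direction (−∇h) has components (-0.001523 E, -0.01138 N).
Azimuth = atan2(E, N) = atan2(-0.001523, -0.01138) = 187.6° ≈ 188°.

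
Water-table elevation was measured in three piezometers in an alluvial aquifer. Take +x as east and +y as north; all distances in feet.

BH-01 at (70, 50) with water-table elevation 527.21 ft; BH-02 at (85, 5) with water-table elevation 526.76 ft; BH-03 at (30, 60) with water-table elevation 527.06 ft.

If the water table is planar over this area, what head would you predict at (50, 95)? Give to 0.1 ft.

Differences from BH-01: to BH-02 (Δx, Δy, Δh) = (15, -45, -0.45); to BH-03 = (-40, 10, -0.15).
Solve a·Δx + b·Δy = Δh: det = 15·10 − (-40)·(-45) = -1650.
∂h/∂x = [(-0.45)·10 − (-0.15)·(-45)] / -1650 = +0.006818
∂h/∂y = [15·(-0.15) − (-40)·(-0.45)] / -1650 = +0.01227
h(50, 95) = 527.21 + (+0.006818)·(-20) + (+0.01227)·(45) = 527.21 -0.136 +0.552 = 527.626 ft.

527.6 ft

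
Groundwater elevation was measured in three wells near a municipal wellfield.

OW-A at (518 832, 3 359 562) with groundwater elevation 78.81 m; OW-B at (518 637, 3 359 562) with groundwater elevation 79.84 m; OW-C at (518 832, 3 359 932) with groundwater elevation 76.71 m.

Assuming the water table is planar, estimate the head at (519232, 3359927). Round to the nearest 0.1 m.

∂h/∂x = (79.84 − 78.81) / (518637 − 518832) = -0.005282
∂h/∂y = (76.71 − 78.81) / (3359932 − 3359562) = -0.005676
h(519232, 3359927) = 78.81 + (-0.005282)·(400) + (-0.005676)·(365) = 78.81 -2.113 -2.072 = 74.626 m.

74.6 m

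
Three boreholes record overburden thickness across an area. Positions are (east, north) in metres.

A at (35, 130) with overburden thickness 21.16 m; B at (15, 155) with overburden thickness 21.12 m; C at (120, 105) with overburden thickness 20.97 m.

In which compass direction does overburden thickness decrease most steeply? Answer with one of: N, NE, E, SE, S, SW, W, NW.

NE

Differences from A: to B (Δx, Δy, Δh) = (-20, 25, -0.04); to C = (85, -25, -0.19).
Determinant of the coordinate differences = (-20)·(-25) − 85·25 = -1625.
∂d/∂x = [(-0.04)·(-25) − (-0.19)·25] / -1625 = -0.003538
∂d/∂y = [(-20)·(-0.19) − 85·(-0.04)] / -1625 = -0.004431
Steepest decrease is along −∇f = (+0.003538 E, +0.004431 N) → northeast.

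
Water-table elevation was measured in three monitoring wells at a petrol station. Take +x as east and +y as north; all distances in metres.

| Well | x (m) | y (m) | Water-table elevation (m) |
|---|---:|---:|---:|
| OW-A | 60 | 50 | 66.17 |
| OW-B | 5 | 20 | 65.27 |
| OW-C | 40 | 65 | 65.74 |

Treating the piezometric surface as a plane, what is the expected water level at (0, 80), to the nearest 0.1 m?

Differences from OW-A: to OW-B (Δx, Δy, Δh) = (-55, -30, -0.90); to OW-C = (-20, 15, -0.43).
Solve a·Δx + b·Δy = Δh: det = (-55)·15 − (-20)·(-30) = -1425.
∂h/∂x = [(-0.90)·15 − (-0.43)·(-30)] / -1425 = +0.01853
∂h/∂y = [(-55)·(-0.43) − (-20)·(-0.90)] / -1425 = -0.003965
h(0, 80) = 66.17 + (+0.01853)·(-60) + (-0.003965)·(30) = 66.17 -1.112 -0.119 = 64.939 m.

64.9 m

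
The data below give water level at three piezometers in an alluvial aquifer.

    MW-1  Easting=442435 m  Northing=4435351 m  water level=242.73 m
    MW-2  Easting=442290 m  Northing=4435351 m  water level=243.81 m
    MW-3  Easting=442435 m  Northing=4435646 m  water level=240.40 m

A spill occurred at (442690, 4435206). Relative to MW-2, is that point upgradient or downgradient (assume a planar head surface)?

downgradient

∂h/∂x = (243.81 − 242.73) / (442290 − 442435) = -0.007448
∂h/∂y = (240.40 − 242.73) / (4435646 − 4435351) = -0.007898
Head at (442690, 4435206) = 242.73 + (-0.007448)·(255) + (-0.007898)·(-145) = 241.98 m.
That is lower than the 243.81 m at MW-2, so the point is downgradient.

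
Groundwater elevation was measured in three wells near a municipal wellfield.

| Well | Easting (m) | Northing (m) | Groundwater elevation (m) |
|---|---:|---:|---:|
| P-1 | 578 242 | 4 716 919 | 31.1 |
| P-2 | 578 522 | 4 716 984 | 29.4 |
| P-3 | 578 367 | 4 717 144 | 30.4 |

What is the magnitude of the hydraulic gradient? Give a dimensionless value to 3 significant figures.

0.00615

With h = a·x + b·y + c and P-1 as origin, the differences give:
  280·a + 65·b = -1.7
  125·a + 225·b = -0.7
Eliminate b (×225 and ×65, subtract): 54875·a = -337.00 → a = ∂h/∂x = -0.006141
Back-substitute: b = ∂h/∂y = +0.0003007.
|∇h| = √(-0.006141² + 0.0003007²) = 0.006148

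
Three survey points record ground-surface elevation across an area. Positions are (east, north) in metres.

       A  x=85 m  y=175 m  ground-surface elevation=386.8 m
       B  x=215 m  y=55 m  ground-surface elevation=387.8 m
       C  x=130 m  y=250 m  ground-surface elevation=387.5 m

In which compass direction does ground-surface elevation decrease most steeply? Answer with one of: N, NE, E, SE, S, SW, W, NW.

Differences from A: to B (Δx, Δy, Δh) = (130, -120, +1.0); to C = (45, 75, +0.7).
Solve a·Δx + b·Δy = Δz: det = 130·75 − 45·(-120) = 15150.
∂z/∂x = [(+1.0)·75 − (+0.7)·(-120)] / 15150 = +0.01050
∂z/∂y = [130·(+0.7) − 45·(+1.0)] / 15150 = +0.003036
Steepest decrease is along −∇f = (-0.01050 E, -0.003036 N) → west.

W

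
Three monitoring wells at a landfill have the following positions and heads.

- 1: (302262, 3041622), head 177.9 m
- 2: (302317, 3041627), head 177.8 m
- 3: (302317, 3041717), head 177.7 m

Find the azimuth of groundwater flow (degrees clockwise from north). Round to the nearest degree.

Differences from 1: to 2 (Δx, Δy, Δh) = (55, 5, -0.1); to 3 = (55, 95, -0.2).
Solve a·Δx + b·Δy = Δh: det = 55·95 − 55·5 = 4950.
∂h/∂x = [(-0.1)·95 − (-0.2)·5] / 4950 = -0.001717
∂h/∂y = [55·(-0.2) − 55·(-0.1)] / 4950 = -0.001111
Flow direction (−∇h) has components (+0.001717 E, +0.001111 N).
Azimuth = atan2(E, N) = atan2(+0.001717, +0.001111) = 57.1° ≈ 057°.

057°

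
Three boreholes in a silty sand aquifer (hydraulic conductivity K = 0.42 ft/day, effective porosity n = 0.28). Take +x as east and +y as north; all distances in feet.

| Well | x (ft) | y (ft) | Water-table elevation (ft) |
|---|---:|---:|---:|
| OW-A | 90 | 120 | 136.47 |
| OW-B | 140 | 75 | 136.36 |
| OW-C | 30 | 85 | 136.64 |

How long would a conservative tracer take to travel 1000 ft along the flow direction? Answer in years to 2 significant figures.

700 years

Taking OW-A as reference: OW-B−OW-A = (50, -45, -0.11); OW-C−OW-A = (-60, -35, +0.17).
Determinant of the coordinate differences = 50·(-35) − (-60)·(-45) = -4450.
∂h/∂x = [(-0.11)·(-35) − (+0.17)·(-45)] / -4450 = -0.002584
∂h/∂y = [50·(+0.17) − (-60)·(-0.11)] / -4450 = -0.0004270
|∇h| = √(-0.002584² + -0.0004270²) = 0.002619
Seepage velocity v = K·i/n = 0.42 × 0.002619 / 0.28 = 0.003928 ft/day.
t = 1000 / 0.003928 = 2.546e+05 days = 697 years.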